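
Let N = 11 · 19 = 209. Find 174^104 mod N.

Mod 11: 174 ≡ 9; by Fermat, exponent reduces to 104 mod 10 = 4; 9^4 ≡ 5 (mod 11).
Mod 19: 174 ≡ 3; by Fermat, exponent reduces to 104 mod 18 = 14; 3^14 ≡ 4 (mod 19).
Combine by CRT: x ≡ 5 (mod 11), x ≡ 4 (mod 19) ⇒ x ≡ 137 (mod 209).

137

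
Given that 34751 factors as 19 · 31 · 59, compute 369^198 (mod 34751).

Mod 19: 369 ≡ 8; since 18 | 198, by Fermat 8^198 ≡ 1 (mod 19).
Mod 31: 369 ≡ 28; by Fermat, exponent reduces to 198 mod 30 = 18; 28^18 ≡ 4 (mod 31).
Mod 59: 369 ≡ 15; by Fermat, exponent reduces to 198 mod 58 = 24; 15^24 ≡ 21 (mod 59).
Combine by CRT: x ≡ 1 (mod 19), x ≡ 4 (mod 31), x ≡ 21 (mod 59) ⇒ x ≡ 2794 (mod 34751).

2794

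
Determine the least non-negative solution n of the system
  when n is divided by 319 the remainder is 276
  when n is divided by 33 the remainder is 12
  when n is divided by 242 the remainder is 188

Combine the congruences pairwise.
gcd(319, 33) = 11 and 11 | (12 − 276), so the pair is consistent; merging gives n ≡ 276 (mod 957), where 957 = lcm(319, 33).
gcd(957, 242) = 11 and 11 | (188 − 276), so the pair is consistent; merging gives n ≡ 7932 (mod 21054), where 21054 = lcm(957, 242).
The solution is unique modulo lcm(319, 33, 242) = 21054.

7932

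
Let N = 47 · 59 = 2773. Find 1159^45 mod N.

Mod 47: 1159 ≡ 31; 31^45 ≡ 44 (mod 47).
Mod 59: 1159 ≡ 38; 38^45 ≡ 23 (mod 59).
Combine by CRT: x ≡ 44 (mod 47), x ≡ 23 (mod 59) ⇒ x ≡ 2206 (mod 2773).

2206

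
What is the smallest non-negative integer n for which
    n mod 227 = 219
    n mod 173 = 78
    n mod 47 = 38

From n ≡ 219 (mod 227) write n = 219 + 227t. Substituting into n ≡ 78 (mod 173) gives 227t ≡ 32 (mod 173), and since 54⁻¹ ≡ 157 (mod 173), t ≡ 7. Hence n ≡ 219 + 227·7 = 1808 (mod 39271).
From n ≡ 1808 (mod 39271) write n = 1808 + 39271t. Substituting into n ≡ 38 (mod 47) gives 39271t ≡ 16 (mod 47), and since 26⁻¹ ≡ 38 (mod 47), t ≡ 44. Hence n ≡ 1808 + 39271·44 = 1729732 (mod 1845737).

1729732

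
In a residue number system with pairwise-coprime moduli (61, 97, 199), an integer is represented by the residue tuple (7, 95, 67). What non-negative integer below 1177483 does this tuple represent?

From x ≡ 7 (mod 61) write x = 7 + 61t. Substituting into x ≡ 95 (mod 97) gives 61t ≡ 88 (mod 97), and since 61⁻¹ ≡ 35 (mod 97), t ≡ 73. Hence x ≡ 7 + 61·73 = 4460 (mod 5917).
From x ≡ 4460 (mod 5917) write x = 4460 + 5917t. Substituting into x ≡ 67 (mod 199) gives 5917t ≡ 184 (mod 199), and since 146⁻¹ ≡ 15 (mod 199), t ≡ 173. Hence x ≡ 4460 + 5917·173 = 1028101 (mod 1177483).

1028101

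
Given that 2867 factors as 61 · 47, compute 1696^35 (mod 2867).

2305

Mod 61: 1696 ≡ 49; 49^35 ≡ 48 (mod 61).
Mod 47: 1696 ≡ 4; 4^35 ≡ 2 (mod 47).
Combine by CRT: x ≡ 48 (mod 61), x ≡ 2 (mod 47) ⇒ x ≡ 2305 (mod 2867).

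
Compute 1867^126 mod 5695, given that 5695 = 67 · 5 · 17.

4779

Mod 67: 1867 ≡ 58; by Fermat, exponent reduces to 126 mod 66 = 60; 58^60 ≡ 22 (mod 67).
Mod 5: 1867 ≡ 2; by Fermat, exponent reduces to 126 mod 4 = 2; 2^2 ≡ 4 (mod 5).
Mod 17: 1867 ≡ 14; by Fermat, exponent reduces to 126 mod 16 = 14; 14^14 ≡ 2 (mod 17).
Combine by CRT: x ≡ 22 (mod 67), x ≡ 4 (mod 5), x ≡ 2 (mod 17) ⇒ x ≡ 4779 (mod 5695).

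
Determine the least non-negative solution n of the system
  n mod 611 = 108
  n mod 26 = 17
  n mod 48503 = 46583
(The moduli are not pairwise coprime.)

Combine the congruences pairwise.
gcd(611, 26) = 13 and 13 | (17 − 108), so the pair is consistent; merging gives n ≡ 719 (mod 1222), where 1222 = lcm(611, 26).
gcd(1222, 48503) = 13 and 13 | (46583 − 719), so the pair is consistent; merging gives n ≡ 4217841 (mod 4559282), where 4559282 = lcm(1222, 48503).
The solution is unique modulo lcm(611, 26, 48503) = 4559282.

4217841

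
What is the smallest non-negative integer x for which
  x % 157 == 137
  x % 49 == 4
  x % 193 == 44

1134305

Combine the congruences pairwise.
From x ≡ 137 (mod 157) write x = 137 + 157t. Substituting into x ≡ 4 (mod 49) gives 157t ≡ 14 (mod 49), and since 10⁻¹ ≡ 5 (mod 49), t ≡ 21. Hence x ≡ 137 + 157·21 = 3434 (mod 7693).
From x ≡ 3434 (mod 7693) write x = 3434 + 7693t. Substituting into x ≡ 44 (mod 193) gives 7693t ≡ 84 (mod 193), and since 166⁻¹ ≡ 50 (mod 193), t ≡ 147. Hence x ≡ 3434 + 7693·147 = 1134305 (mod 1484749).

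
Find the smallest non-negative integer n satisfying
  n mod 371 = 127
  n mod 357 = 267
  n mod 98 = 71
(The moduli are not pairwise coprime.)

155205

gcd(371, 357) = 7 and 7 | (267 − 127), so the pair is consistent; merging gives n ≡ 3837 (mod 18921), where 18921 = lcm(371, 357).
gcd(18921, 98) = 7 and 7 | (71 − 3837), so the pair is consistent; merging gives n ≡ 155205 (mod 264894), where 264894 = lcm(18921, 98).
The solution is unique modulo lcm(371, 357, 98) = 264894.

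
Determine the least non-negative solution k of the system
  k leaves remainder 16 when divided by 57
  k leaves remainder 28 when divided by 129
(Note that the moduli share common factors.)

gcd(57, 129) = 3 and 3 | (28 − 16), so the pair is consistent; merging gives k ≡ 415 (mod 2451), where 2451 = lcm(57, 129).
The solution is unique modulo lcm(57, 129) = 2451.

415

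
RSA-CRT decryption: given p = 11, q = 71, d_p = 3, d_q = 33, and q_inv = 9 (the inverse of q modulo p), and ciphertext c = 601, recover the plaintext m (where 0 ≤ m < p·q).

m₁ = c^(d_p) mod p: c ≡ 7 (mod 11), and 7^3 mod 11 = 2.
m₂ = c^(d_q) mod q: c ≡ 33 (mod 71), and 33^33 mod 71 = 68.
h = q_inv·(m₁ − m₂) mod p = 9·(2 − 68) mod 11 = 0.
m = m₂ + h·q = 68 + 0·71 = 68.

68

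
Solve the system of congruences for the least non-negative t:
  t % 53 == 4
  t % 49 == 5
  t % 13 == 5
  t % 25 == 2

The moduli are pairwise coprime; N = 53·49·13·25 = 844025.
N/53 = 15925; 15925 ≡ 25 (mod 53); 25·17 ≡ 1, so inverse 17.
N/49 = 17225; 17225 ≡ 26 (mod 49); 26·17 ≡ 1, so inverse 17.
N/13 = 64925; 64925 ≡ 3 (mod 13); 3·9 ≡ 1, so inverse 9.
N/25 = 33761; 33761 ≡ 11 (mod 25); 11·16 ≡ 1, so inverse 16.
t ≡ 4·15925·17 + 5·17225·17 + 5·64925·9 + 2·33761·16 = 6549002.
6549002 mod 844025 = 640827.

640827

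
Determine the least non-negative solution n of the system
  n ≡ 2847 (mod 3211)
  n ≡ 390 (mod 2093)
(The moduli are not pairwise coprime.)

gcd(3211, 2093) = 13 and 13 | (390 − 2847), so the pair is consistent; merging gives n ≡ 362479 (mod 516971), where 516971 = lcm(3211, 2093).
The solution is unique modulo lcm(3211, 2093) = 516971.

362479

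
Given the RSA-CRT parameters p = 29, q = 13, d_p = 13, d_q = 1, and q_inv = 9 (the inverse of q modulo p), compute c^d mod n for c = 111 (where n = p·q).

m₁ = c^(d_p) mod p: c ≡ 24 (mod 29), and 24^13 mod 29 = 23.
m₂ = c^(d_q) mod q: c ≡ 7 (mod 13), and 7^1 mod 13 = 7.
h = q_inv·(m₁ − m₂) mod p = 9·(23 − 7) mod 29 = 28.
m = m₂ + h·q = 7 + 28·13 = 371.

371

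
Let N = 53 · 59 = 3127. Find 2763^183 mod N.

1915

Mod 53: 2763 ≡ 7; by Fermat, exponent reduces to 183 mod 52 = 27; 7^27 ≡ 7 (mod 53).
Mod 59: 2763 ≡ 49; by Fermat, exponent reduces to 183 mod 58 = 9; 49^9 ≡ 27 (mod 59).
Combine by CRT: x ≡ 7 (mod 53), x ≡ 27 (mod 59) ⇒ x ≡ 1915 (mod 3127).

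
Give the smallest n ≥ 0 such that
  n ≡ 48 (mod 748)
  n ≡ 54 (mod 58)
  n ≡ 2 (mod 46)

86068

Combine the congruences pairwise.
gcd(748, 58) = 2 and 2 | (54 − 48), so the pair is consistent; merging gives n ≡ 20992 (mod 21692), where 21692 = lcm(748, 58).
gcd(21692, 46) = 2 and 2 | (2 − 20992), so the pair is consistent; merging gives n ≡ 86068 (mod 498916), where 498916 = lcm(21692, 46).
The solution is unique modulo lcm(748, 58, 46) = 498916.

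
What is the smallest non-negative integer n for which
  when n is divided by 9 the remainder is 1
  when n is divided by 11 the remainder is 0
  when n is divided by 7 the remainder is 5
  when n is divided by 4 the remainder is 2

1342

The moduli are pairwise coprime; M = 9·11·7·4 = 2772.
M/9 = 308; 308 ≡ 2 (mod 9); 2·5 ≡ 1, so inverse 5.
M/11 = 252; 252 ≡ 10 (mod 11); 10·10 ≡ 1, so inverse 10.
M/7 = 396; 396 ≡ 4 (mod 7); 4·2 ≡ 1, so inverse 2.
M/4 = 693; 693 ≡ 1 (mod 4), inverse 1.
n ≡ 1·308·5 + 0·252·10 + 5·396·2 + 2·693·1 = 6886.
6886 mod 2772 = 1342.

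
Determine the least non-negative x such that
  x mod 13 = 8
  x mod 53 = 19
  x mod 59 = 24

From x ≡ 8 (mod 13) write x = 8 + 13t. Substituting into x ≡ 19 (mod 53) gives 13t ≡ 11 (mod 53), and since 13⁻¹ ≡ 49 (mod 53), t ≡ 9. Hence x ≡ 8 + 13·9 = 125 (mod 689).
From x ≡ 125 (mod 689) write x = 125 + 689t. Substituting into x ≡ 24 (mod 59) gives 689t ≡ 17 (mod 59), and since 40⁻¹ ≡ 31 (mod 59), t ≡ 55. Hence x ≡ 125 + 689·55 = 38020 (mod 40651).

38020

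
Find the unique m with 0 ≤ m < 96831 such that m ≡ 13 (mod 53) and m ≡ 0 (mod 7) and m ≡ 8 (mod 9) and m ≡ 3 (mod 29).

64673

From m ≡ 13 (mod 53) write m = 13 + 53t. Substituting into m ≡ 0 (mod 7) gives 53t ≡ 1 (mod 7), and since 4⁻¹ ≡ 2 (mod 7), t ≡ 2. Hence m ≡ 13 + 53·2 = 119 (mod 371).
From m ≡ 119 (mod 371) write m = 119 + 371t. Substituting into m ≡ 8 (mod 9) gives 371t ≡ 6 (mod 9), and since 2⁻¹ ≡ 5 (mod 9), t ≡ 3. Hence m ≡ 119 + 371·3 = 1232 (mod 3339).
From m ≡ 1232 (mod 3339) write m = 1232 + 3339t. Substituting into m ≡ 3 (mod 29) gives 3339t ≡ 18 (mod 29), and since 4⁻¹ ≡ 22 (mod 29), t ≡ 19. Hence m ≡ 1232 + 3339·19 = 64673 (mod 96831).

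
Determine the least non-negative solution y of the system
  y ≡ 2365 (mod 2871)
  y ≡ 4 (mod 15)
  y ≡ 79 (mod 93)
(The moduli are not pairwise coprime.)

415789

gcd(2871, 15) = 3 and 3 | (4 − 2365), so the pair is consistent; merging gives y ≡ 13849 (mod 14355), where 14355 = lcm(2871, 15).
gcd(14355, 93) = 3 and 3 | (79 − 13849), so the pair is consistent; merging gives y ≡ 415789 (mod 445005), where 445005 = lcm(14355, 93).
The solution is unique modulo lcm(2871, 15, 93) = 445005.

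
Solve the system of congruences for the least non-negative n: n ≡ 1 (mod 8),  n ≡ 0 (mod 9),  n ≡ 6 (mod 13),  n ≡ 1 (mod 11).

5193

The moduli are pairwise coprime; M = 8·9·13·11 = 10296.
M/8 = 1287; 1287 ≡ 7 (mod 8); 7·7 ≡ 1, so inverse 7.
M/9 = 1144; 1144 ≡ 1 (mod 9), inverse 1.
M/13 = 792; 792 ≡ 12 (mod 13); 12·12 ≡ 1, so inverse 12.
M/11 = 936; 936 ≡ 1 (mod 11), inverse 1.
n ≡ 1·1287·7 + 0·1144·1 + 6·792·12 + 1·936·1 = 66969.
66969 mod 10296 = 5193.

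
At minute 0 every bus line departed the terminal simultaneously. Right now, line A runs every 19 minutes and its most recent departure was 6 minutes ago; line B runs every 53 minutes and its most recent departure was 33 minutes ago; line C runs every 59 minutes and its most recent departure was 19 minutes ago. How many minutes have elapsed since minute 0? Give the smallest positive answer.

29342

From t ≡ 6 (mod 19) write t = 6 + 19s. Substituting into t ≡ 33 (mod 53) gives 19s ≡ 27 (mod 53), and since 19⁻¹ ≡ 14 (mod 53), s ≡ 7. Hence t ≡ 6 + 19·7 = 139 (mod 1007).
From t ≡ 139 (mod 1007) write t = 139 + 1007s. Substituting into t ≡ 19 (mod 59) gives 1007s ≡ 57 (mod 59), and since 4⁻¹ ≡ 15 (mod 59), s ≡ 29. Hence t ≡ 139 + 1007·29 = 29342 (mod 59413).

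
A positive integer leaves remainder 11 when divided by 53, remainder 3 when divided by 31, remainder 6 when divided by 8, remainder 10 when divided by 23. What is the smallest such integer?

17766

The moduli are pairwise coprime; N = 53·31·8·23 = 302312.
N/53 = 5704; 5704 ≡ 33 (mod 53); 33·45 ≡ 1, so inverse 45.
N/31 = 9752; 9752 ≡ 18 (mod 31); 18·19 ≡ 1, so inverse 19.
N/8 = 37789; 37789 ≡ 5 (mod 8); 5·5 ≡ 1, so inverse 5.
N/23 = 13144; 13144 ≡ 11 (mod 23); 11·21 ≡ 1, so inverse 21.
k ≡ 11·5704·45 + 3·9752·19 + 6·37789·5 + 10·13144·21 = 7273254.
7273254 mod 302312 = 17766.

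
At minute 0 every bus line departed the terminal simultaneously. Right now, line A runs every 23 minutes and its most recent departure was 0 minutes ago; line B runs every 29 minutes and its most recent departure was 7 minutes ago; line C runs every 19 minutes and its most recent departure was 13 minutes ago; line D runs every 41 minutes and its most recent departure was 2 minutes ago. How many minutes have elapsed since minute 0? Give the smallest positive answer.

From t ≡ 0 (mod 23) write t = 0 + 23s. Substituting into t ≡ 7 (mod 29) gives 23s ≡ 7 (mod 29), and since 23⁻¹ ≡ 24 (mod 29), s ≡ 23. Hence t ≡ 0 + 23·23 = 529 (mod 667).
From t ≡ 529 (mod 667) write t = 529 + 667s. Substituting into t ≡ 13 (mod 19) gives 667s ≡ 16 (mod 19), and since 2⁻¹ ≡ 10 (mod 19), s ≡ 8. Hence t ≡ 529 + 667·8 = 5865 (mod 12673).
From t ≡ 5865 (mod 12673) write t = 5865 + 12673s. Substituting into t ≡ 2 (mod 41) gives 12673s ≡ 0 (mod 41), and since 4⁻¹ ≡ 31 (mod 41), s ≡ 0. Hence t ≡ 5865 + 12673·0 = 5865 (mod 519593).

5865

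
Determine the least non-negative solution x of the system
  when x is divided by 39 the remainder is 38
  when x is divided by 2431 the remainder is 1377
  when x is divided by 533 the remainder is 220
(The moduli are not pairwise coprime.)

173978

Combine the congruences pairwise.
gcd(39, 2431) = 13 and 13 | (1377 − 38), so the pair is consistent; merging gives x ≡ 6239 (mod 7293), where 7293 = lcm(39, 2431).
gcd(7293, 533) = 13 and 13 | (220 − 6239), so the pair is consistent; merging gives x ≡ 173978 (mod 299013), where 299013 = lcm(7293, 533).
The solution is unique modulo lcm(39, 2431, 533) = 299013.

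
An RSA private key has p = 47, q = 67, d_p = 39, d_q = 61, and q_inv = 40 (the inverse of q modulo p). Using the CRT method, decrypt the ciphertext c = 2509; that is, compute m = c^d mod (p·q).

901

m₁ = c^(d_p) mod p: c ≡ 18 (mod 47), and 18^39 mod 47 = 8.
m₂ = c^(d_q) mod q: c ≡ 30 (mod 67), and 30^61 mod 67 = 30.
h = q_inv·(m₁ − m₂) mod p = 40·(8 − 30) mod 47 = 13.
m = m₂ + h·q = 30 + 13·67 = 901.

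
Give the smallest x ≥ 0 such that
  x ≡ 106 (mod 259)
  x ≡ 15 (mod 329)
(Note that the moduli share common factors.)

gcd(259, 329) = 7 and 7 | (15 − 106), so the pair is consistent; merging gives x ≡ 1660 (mod 12173), where 12173 = lcm(259, 329).
The solution is unique modulo lcm(259, 329) = 12173.

1660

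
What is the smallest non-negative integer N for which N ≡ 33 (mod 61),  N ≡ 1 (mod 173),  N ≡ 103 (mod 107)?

The moduli are pairwise coprime; M = 61·173·107 = 1129171.
M/61 = 18511; 18511 ≡ 28 (mod 61); 28·24 ≡ 1, so inverse 24.
M/173 = 6527; 6527 ≡ 126 (mod 173); 126·92 ≡ 1, so inverse 92.
M/107 = 10553; 10553 ≡ 67 (mod 107); 67·8 ≡ 1, so inverse 8.
N ≡ 33·18511·24 + 1·6527·92 + 103·10553·8 = 23956868.
23956868 mod 1129171 = 244277.

244277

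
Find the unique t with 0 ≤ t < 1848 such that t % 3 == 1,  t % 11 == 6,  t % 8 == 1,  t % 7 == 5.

The moduli are pairwise coprime; N = 3·11·8·7 = 1848.
N/3 = 616; 616 ≡ 1 (mod 3), inverse 1.
N/11 = 168; 168 ≡ 3 (mod 11); 3·4 ≡ 1, so inverse 4.
N/8 = 231; 231 ≡ 7 (mod 8); 7·7 ≡ 1, so inverse 7.
N/7 = 264; 264 ≡ 5 (mod 7); 5·3 ≡ 1, so inverse 3.
t ≡ 1·616·1 + 6·168·4 + 1·231·7 + 5·264·3 = 10225.
10225 mod 1848 = 985.

985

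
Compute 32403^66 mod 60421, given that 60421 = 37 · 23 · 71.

59226

Mod 37: 32403 ≡ 28; by Fermat, exponent reduces to 66 mod 36 = 30; 28^30 ≡ 26 (mod 37).
Mod 23: 32403 ≡ 19; since 22 | 66, by Fermat 19^66 ≡ 1 (mod 23).
Mod 71: 32403 ≡ 27; 27^66 ≡ 12 (mod 71).
Combine by CRT: x ≡ 26 (mod 37), x ≡ 1 (mod 23), x ≡ 12 (mod 71) ⇒ x ≡ 59226 (mod 60421).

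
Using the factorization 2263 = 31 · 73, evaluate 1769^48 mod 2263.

1899

Mod 31: 1769 ≡ 2; by Fermat, exponent reduces to 48 mod 30 = 18; 2^18 ≡ 8 (mod 31).
Mod 73: 1769 ≡ 17; 17^48 ≡ 1 (mod 73).
Combine by CRT: x ≡ 8 (mod 31), x ≡ 1 (mod 73) ⇒ x ≡ 1899 (mod 2263).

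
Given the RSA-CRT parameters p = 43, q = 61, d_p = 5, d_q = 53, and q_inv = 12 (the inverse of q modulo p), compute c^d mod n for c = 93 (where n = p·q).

467

m₁ = c^(d_p) mod p: c ≡ 7 (mod 43), and 7^5 mod 43 = 37.
m₂ = c^(d_q) mod q: c ≡ 32 (mod 61), and 32^53 mod 61 = 40.
h = q_inv·(m₁ − m₂) mod p = 12·(37 − 40) mod 43 = 7.
m = m₂ + h·q = 40 + 7·61 = 467.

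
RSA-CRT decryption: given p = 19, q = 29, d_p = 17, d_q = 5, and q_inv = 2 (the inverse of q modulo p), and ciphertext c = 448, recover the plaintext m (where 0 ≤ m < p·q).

m₁ = c^(d_p) mod p: c ≡ 11 (mod 19), and 11^17 mod 19 = 7.
m₂ = c^(d_q) mod q: c ≡ 13 (mod 29), and 13^5 mod 29 = 6.
h = q_inv·(m₁ − m₂) mod p = 2·(7 − 6) mod 19 = 2.
m = m₂ + h·q = 6 + 2·29 = 64.

64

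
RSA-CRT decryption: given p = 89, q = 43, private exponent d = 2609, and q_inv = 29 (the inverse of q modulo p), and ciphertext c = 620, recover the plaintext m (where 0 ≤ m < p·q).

1223

d_p = d mod (p−1) = 2609 mod 88 = 57; d_q = d mod (q−1) = 5.
m₁ = c^(d_p) mod p: c ≡ 86 (mod 89), and 86^57 mod 89 = 66.
m₂ = c^(d_q) mod q: c ≡ 18 (mod 43), and 18^5 mod 43 = 19.
h = q_inv·(m₁ − m₂) mod p = 29·(66 − 19) mod 89 = 28.
m = m₂ + h·q = 19 + 28·43 = 1223.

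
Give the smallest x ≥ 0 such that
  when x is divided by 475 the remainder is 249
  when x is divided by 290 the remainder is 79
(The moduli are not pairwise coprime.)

gcd(475, 290) = 5 and 5 | (79 − 249), so the pair is consistent; merging gives x ≡ 15449 (mod 27550), where 27550 = lcm(475, 290).
The solution is unique modulo lcm(475, 290) = 27550.

15449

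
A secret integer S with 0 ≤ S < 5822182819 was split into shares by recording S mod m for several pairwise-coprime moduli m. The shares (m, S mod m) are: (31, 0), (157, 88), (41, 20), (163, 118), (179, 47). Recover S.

5718231480

Combine the congruences pairwise.
From S ≡ 0 (mod 31) write S = 0 + 31t. Substituting into S ≡ 88 (mod 157) gives 31t ≡ 88 (mod 157), and since 31⁻¹ ≡ 76 (mod 157), t ≡ 94. Hence S ≡ 0 + 31·94 = 2914 (mod 4867).
From S ≡ 2914 (mod 4867) write S = 2914 + 4867t. Substituting into S ≡ 20 (mod 41) gives 4867t ≡ 17 (mod 41), and since 29⁻¹ ≡ 17 (mod 41), t ≡ 2. Hence S ≡ 2914 + 4867·2 = 12648 (mod 199547).
From S ≡ 12648 (mod 199547) write S = 12648 + 199547t. Substituting into S ≡ 118 (mod 163) gives 199547t ≡ 21 (mod 163), and since 35⁻¹ ≡ 14 (mod 163), t ≡ 131. Hence S ≡ 12648 + 199547·131 = 26153305 (mod 32526161).
From S ≡ 26153305 (mod 32526161) write S = 26153305 + 32526161t. Substituting into S ≡ 47 (mod 179) gives 32526161t ≡ 74 (mod 179), and since 71⁻¹ ≡ 58 (mod 179), t ≡ 175. Hence S ≡ 26153305 + 32526161·175 = 5718231480 (mod 5822182819).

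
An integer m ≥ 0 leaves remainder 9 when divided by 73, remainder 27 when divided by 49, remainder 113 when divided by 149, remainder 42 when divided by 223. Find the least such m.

36418395

From m ≡ 9 (mod 73) write m = 9 + 73t. Substituting into m ≡ 27 (mod 49) gives 73t ≡ 18 (mod 49), and since 24⁻¹ ≡ 47 (mod 49), t ≡ 13. Hence m ≡ 9 + 73·13 = 958 (mod 3577).
From m ≡ 958 (mod 3577) write m = 958 + 3577t. Substituting into m ≡ 113 (mod 149) gives 3577t ≡ 49 (mod 149), and since 1⁻¹ ≡ 1 (mod 149), t ≡ 49. Hence m ≡ 958 + 3577·49 = 176231 (mod 532973).
From m ≡ 176231 (mod 532973) write m = 176231 + 532973t. Substituting into m ≡ 42 (mod 223) gives 532973t ≡ 204 (mod 223), and since 3⁻¹ ≡ 149 (mod 223), t ≡ 68. Hence m ≡ 176231 + 532973·68 = 36418395 (mod 118852979).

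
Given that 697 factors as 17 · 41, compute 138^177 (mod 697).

104

Mod 17: 138 ≡ 2; by Fermat, exponent reduces to 177 mod 16 = 1; 2^1 ≡ 2 (mod 17).
Mod 41: 138 ≡ 15; by Fermat, exponent reduces to 177 mod 40 = 17; 15^17 ≡ 22 (mod 41).
Combine by CRT: x ≡ 2 (mod 17), x ≡ 22 (mod 41) ⇒ x ≡ 104 (mod 697).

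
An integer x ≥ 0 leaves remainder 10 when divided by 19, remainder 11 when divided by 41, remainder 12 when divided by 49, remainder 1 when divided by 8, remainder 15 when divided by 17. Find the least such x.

From x ≡ 10 (mod 19) write x = 10 + 19t. Substituting into x ≡ 11 (mod 41) gives 19t ≡ 1 (mod 41), and since 19⁻¹ ≡ 13 (mod 41), t ≡ 13. Hence x ≡ 10 + 19·13 = 257 (mod 779).
From x ≡ 257 (mod 779) write x = 257 + 779t. Substituting into x ≡ 12 (mod 49) gives 779t ≡ 0 (mod 49), and since 44⁻¹ ≡ 39 (mod 49), t ≡ 0. Hence x ≡ 257 + 779·0 = 257 (mod 38171).
From x ≡ 257 (mod 38171) write x = 257 + 38171t. Substituting into x ≡ 1 (mod 8) gives 38171t ≡ 0 (mod 8), and since 3⁻¹ ≡ 3 (mod 8), t ≡ 0. Hence x ≡ 257 + 38171·0 = 257 (mod 305368).
From x ≡ 257 (mod 305368) write x = 257 + 305368t. Substituting into x ≡ 15 (mod 17) gives 305368t ≡ 13 (mod 17), and since 14⁻¹ ≡ 11 (mod 17), t ≡ 7. Hence x ≡ 257 + 305368·7 = 2137833 (mod 5191256).

2137833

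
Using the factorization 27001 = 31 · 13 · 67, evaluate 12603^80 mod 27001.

24092

Mod 31: 12603 ≡ 17; by Fermat, exponent reduces to 80 mod 30 = 20; 17^20 ≡ 5 (mod 31).
Mod 13: 12603 ≡ 6; by Fermat, exponent reduces to 80 mod 12 = 8; 6^8 ≡ 3 (mod 13).
Mod 67: 12603 ≡ 7; by Fermat, exponent reduces to 80 mod 66 = 14; 7^14 ≡ 39 (mod 67).
Combine by CRT: x ≡ 5 (mod 31), x ≡ 3 (mod 13), x ≡ 39 (mod 67) ⇒ x ≡ 24092 (mod 27001).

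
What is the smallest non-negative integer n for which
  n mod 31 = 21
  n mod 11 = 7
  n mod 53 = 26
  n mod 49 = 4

From n ≡ 21 (mod 31) write n = 21 + 31t. Substituting into n ≡ 7 (mod 11) gives 31t ≡ 8 (mod 11), and since 9⁻¹ ≡ 5 (mod 11), t ≡ 7. Hence n ≡ 21 + 31·7 = 238 (mod 341).
From n ≡ 238 (mod 341) write n = 238 + 341t. Substituting into n ≡ 26 (mod 53) gives 341t ≡ 0 (mod 53), and since 23⁻¹ ≡ 30 (mod 53), t ≡ 0. Hence n ≡ 238 + 341·0 = 238 (mod 18073).
From n ≡ 238 (mod 18073) write n = 238 + 18073t. Substituting into n ≡ 4 (mod 49) gives 18073t ≡ 11 (mod 49), and since 41⁻¹ ≡ 6 (mod 49), t ≡ 17. Hence n ≡ 238 + 18073·17 = 307479 (mod 885577).

307479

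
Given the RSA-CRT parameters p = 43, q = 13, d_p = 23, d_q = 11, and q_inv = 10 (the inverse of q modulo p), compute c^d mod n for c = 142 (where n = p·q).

m₁ = c^(d_p) mod p: c ≡ 13 (mod 43), and 13^23 mod 43 = 40.
m₂ = c^(d_q) mod q: c ≡ 12 (mod 13), and 12^11 mod 13 = 12.
h = q_inv·(m₁ − m₂) mod p = 10·(40 − 12) mod 43 = 22.
m = m₂ + h·q = 12 + 22·13 = 298.

298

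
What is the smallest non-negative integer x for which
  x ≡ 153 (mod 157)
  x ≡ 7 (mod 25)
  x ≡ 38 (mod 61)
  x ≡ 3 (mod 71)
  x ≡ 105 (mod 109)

666500007

From x ≡ 153 (mod 157) write x = 153 + 157t. Substituting into x ≡ 7 (mod 25) gives 157t ≡ 4 (mod 25), and since 7⁻¹ ≡ 18 (mod 25), t ≡ 22. Hence x ≡ 153 + 157·22 = 3607 (mod 3925).
From x ≡ 3607 (mod 3925) write x = 3607 + 3925t. Substituting into x ≡ 38 (mod 61) gives 3925t ≡ 30 (mod 61), and since 21⁻¹ ≡ 32 (mod 61), t ≡ 45. Hence x ≡ 3607 + 3925·45 = 180232 (mod 239425).
From x ≡ 180232 (mod 239425) write x = 180232 + 239425t. Substituting into x ≡ 3 (mod 71) gives 239425t ≡ 40 (mod 71), and since 13⁻¹ ≡ 11 (mod 71), t ≡ 14. Hence x ≡ 180232 + 239425·14 = 3532182 (mod 16999175).
From x ≡ 3532182 (mod 16999175) write x = 3532182 + 16999175t. Substituting into x ≡ 105 (mod 109) gives 16999175t ≡ 68 (mod 109), and since 80⁻¹ ≡ 15 (mod 109), t ≡ 39. Hence x ≡ 3532182 + 16999175·39 = 666500007 (mod 1852910075).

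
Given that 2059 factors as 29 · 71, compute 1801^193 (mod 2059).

1116

Mod 29: 1801 ≡ 3; by Fermat, exponent reduces to 193 mod 28 = 25; 3^25 ≡ 14 (mod 29).
Mod 71: 1801 ≡ 26; by Fermat, exponent reduces to 193 mod 70 = 53; 26^53 ≡ 51 (mod 71).
Combine by CRT: x ≡ 14 (mod 29), x ≡ 51 (mod 71) ⇒ x ≡ 1116 (mod 2059).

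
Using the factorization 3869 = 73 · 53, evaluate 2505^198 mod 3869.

Mod 73: 2505 ≡ 23; by Fermat, exponent reduces to 198 mod 72 = 54; 23^54 ≡ 72 (mod 73).
Mod 53: 2505 ≡ 14; by Fermat, exponent reduces to 198 mod 52 = 42; 14^42 ≡ 11 (mod 53).
Combine by CRT: x ≡ 72 (mod 73), x ≡ 11 (mod 53) ⇒ x ≡ 3138 (mod 3869).

3138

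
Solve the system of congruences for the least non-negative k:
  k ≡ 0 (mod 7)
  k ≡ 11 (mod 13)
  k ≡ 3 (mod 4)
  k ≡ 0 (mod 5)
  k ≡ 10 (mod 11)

The moduli are pairwise coprime; N = 7·13·4·5·11 = 20020.
N/7 = 2860; 2860 ≡ 4 (mod 7); 4·2 ≡ 1, so inverse 2.
N/13 = 1540; 1540 ≡ 6 (mod 13); 6·11 ≡ 1, so inverse 11.
N/4 = 5005; 5005 ≡ 1 (mod 4), inverse 1.
N/5 = 4004; 4004 ≡ 4 (mod 5); 4·4 ≡ 1, so inverse 4.
N/11 = 1820; 1820 ≡ 5 (mod 11); 5·9 ≡ 1, so inverse 9.
k ≡ 0·2860·2 + 11·1540·11 + 3·5005·1 + 0·4004·4 + 10·1820·9 = 365155.
365155 mod 20020 = 4795.

4795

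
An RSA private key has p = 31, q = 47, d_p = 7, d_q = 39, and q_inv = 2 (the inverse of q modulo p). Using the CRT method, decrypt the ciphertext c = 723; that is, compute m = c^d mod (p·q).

m₁ = c^(d_p) mod p: c ≡ 10 (mod 31), and 10^7 mod 31 = 20.
m₂ = c^(d_q) mod q: c ≡ 18 (mod 47), and 18^39 mod 47 = 8.
h = q_inv·(m₁ − m₂) mod p = 2·(20 − 8) mod 31 = 24.
m = m₂ + h·q = 8 + 24·47 = 1136.

1136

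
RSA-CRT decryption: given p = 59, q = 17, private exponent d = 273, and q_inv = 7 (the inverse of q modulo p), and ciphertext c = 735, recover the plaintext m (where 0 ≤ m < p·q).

4

d_p = d mod (p−1) = 273 mod 58 = 41; d_q = d mod (q−1) = 1.
m₁ = c^(d_p) mod p: c ≡ 27 (mod 59), and 27^41 mod 59 = 4.
m₂ = c^(d_q) mod q: c ≡ 4 (mod 17), and 4^1 mod 17 = 4.
h = q_inv·(m₁ − m₂) mod p = 7·(4 − 4) mod 59 = 0.
m = m₂ + h·q = 4 + 0·17 = 4.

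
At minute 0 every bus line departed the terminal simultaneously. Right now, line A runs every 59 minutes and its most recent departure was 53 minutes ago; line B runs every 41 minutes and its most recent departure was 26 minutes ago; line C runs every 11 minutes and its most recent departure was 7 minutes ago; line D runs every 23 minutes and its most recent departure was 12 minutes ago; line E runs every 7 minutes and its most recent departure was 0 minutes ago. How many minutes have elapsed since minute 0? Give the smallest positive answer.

The moduli are pairwise coprime; N = 59·41·11·23·7 = 4284049.
N/59 = 72611; 72611 ≡ 41 (mod 59); 41·36 ≡ 1, so inverse 36.
N/41 = 104489; 104489 ≡ 21 (mod 41); 21·2 ≡ 1, so inverse 2.
N/11 = 389459; 389459 ≡ 4 (mod 11); 4·3 ≡ 1, so inverse 3.
N/23 = 186263; 186263 ≡ 9 (mod 23); 9·18 ≡ 1, so inverse 18.
N/7 = 612007; 612007 ≡ 4 (mod 7); 4·2 ≡ 1, so inverse 2.
t ≡ 53·72611·36 + 26·104489·2 + 7·389459·3 + 12·186263·18 + 0·612007·2 = 192386663.
192386663 mod 4284049 = 3888507.

3888507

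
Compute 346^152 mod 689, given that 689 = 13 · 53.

417

Mod 13: 346 ≡ 8; by Fermat, exponent reduces to 152 mod 12 = 8; 8^8 ≡ 1 (mod 13).
Mod 53: 346 ≡ 28; by Fermat, exponent reduces to 152 mod 52 = 48; 28^48 ≡ 46 (mod 53).
Combine by CRT: x ≡ 1 (mod 13), x ≡ 46 (mod 53) ⇒ x ≡ 417 (mod 689).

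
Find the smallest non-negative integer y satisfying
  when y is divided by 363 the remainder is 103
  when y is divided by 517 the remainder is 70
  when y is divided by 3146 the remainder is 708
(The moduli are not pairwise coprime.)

176884

Combine the congruences pairwise.
gcd(363, 517) = 11 and 11 | (70 − 103), so the pair is consistent; merging gives y ≡ 6274 (mod 17061), where 17061 = lcm(363, 517).
gcd(17061, 3146) = 121 and 121 | (708 − 6274), so the pair is consistent; merging gives y ≡ 176884 (mod 443586), where 443586 = lcm(17061, 3146).
The solution is unique modulo lcm(363, 517, 3146) = 443586.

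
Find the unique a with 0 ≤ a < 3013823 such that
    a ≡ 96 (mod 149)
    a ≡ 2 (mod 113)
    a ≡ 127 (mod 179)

From a ≡ 96 (mod 149) write a = 96 + 149t. Substituting into a ≡ 2 (mod 113) gives 149t ≡ 19 (mod 113), and since 36⁻¹ ≡ 22 (mod 113), t ≡ 79. Hence a ≡ 96 + 149·79 = 11867 (mod 16837).
From a ≡ 11867 (mod 16837) write a = 11867 + 16837t. Substituting into a ≡ 127 (mod 179) gives 16837t ≡ 74 (mod 179), and since 11⁻¹ ≡ 114 (mod 179), t ≡ 23. Hence a ≡ 11867 + 16837·23 = 399118 (mod 3013823).

399118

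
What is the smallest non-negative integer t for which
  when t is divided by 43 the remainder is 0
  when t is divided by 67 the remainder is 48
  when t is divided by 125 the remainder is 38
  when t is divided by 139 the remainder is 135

The moduli are pairwise coprime; N = 43·67·125·139 = 50057375.
N/43 = 1164125; 1164125 ≡ 29 (mod 43); 29·3 ≡ 1, so inverse 3.
N/67 = 747125; 747125 ≡ 8 (mod 67); 8·42 ≡ 1, so inverse 42.
N/125 = 400459; 400459 ≡ 84 (mod 125); 84·64 ≡ 1, so inverse 64.
N/139 = 360125; 360125 ≡ 115 (mod 139); 115·110 ≡ 1, so inverse 110.
t ≡ 0·1164125·3 + 48·747125·42 + 38·400459·64 + 135·360125·110 = 7827976538.
7827976538 mod 50057375 = 19026038.

19026038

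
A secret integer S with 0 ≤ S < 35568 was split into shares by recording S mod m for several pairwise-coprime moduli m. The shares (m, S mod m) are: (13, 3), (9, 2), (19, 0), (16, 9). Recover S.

From S ≡ 3 (mod 13) write S = 3 + 13t. Substituting into S ≡ 2 (mod 9) gives 13t ≡ 8 (mod 9), and since 4⁻¹ ≡ 7 (mod 9), t ≡ 2. Hence S ≡ 3 + 13·2 = 29 (mod 117).
From S ≡ 29 (mod 117) write S = 29 + 117t. Substituting into S ≡ 0 (mod 19) gives 117t ≡ 9 (mod 19), and since 3⁻¹ ≡ 13 (mod 19), t ≡ 3. Hence S ≡ 29 + 117·3 = 380 (mod 2223).
From S ≡ 380 (mod 2223) write S = 380 + 2223t. Substituting into S ≡ 9 (mod 16) gives 2223t ≡ 13 (mod 16), and since 15⁻¹ ≡ 15 (mod 16), t ≡ 3. Hence S ≡ 380 + 2223·3 = 7049 (mod 35568).

7049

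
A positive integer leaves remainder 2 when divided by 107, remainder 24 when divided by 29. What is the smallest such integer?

Combine the congruences pairwise.
From x ≡ 2 (mod 107) write x = 2 + 107t. Substituting into x ≡ 24 (mod 29) gives 107t ≡ 22 (mod 29), and since 20⁻¹ ≡ 16 (mod 29), t ≡ 4. Hence x ≡ 2 + 107·4 = 430 (mod 3103).

430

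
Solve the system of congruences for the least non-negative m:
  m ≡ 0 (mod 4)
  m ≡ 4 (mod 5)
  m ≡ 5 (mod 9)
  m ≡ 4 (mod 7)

The moduli are pairwise coprime; N = 4·5·9·7 = 1260.
N/4 = 315; 315 ≡ 3 (mod 4); 3·3 ≡ 1, so inverse 3.
N/5 = 252; 252 ≡ 2 (mod 5); 2·3 ≡ 1, so inverse 3.
N/9 = 140; 140 ≡ 5 (mod 9); 5·2 ≡ 1, so inverse 2.
N/7 = 180; 180 ≡ 5 (mod 7); 5·3 ≡ 1, so inverse 3.
m ≡ 0·315·3 + 4·252·3 + 5·140·2 + 4·180·3 = 6584.
6584 mod 1260 = 284.

284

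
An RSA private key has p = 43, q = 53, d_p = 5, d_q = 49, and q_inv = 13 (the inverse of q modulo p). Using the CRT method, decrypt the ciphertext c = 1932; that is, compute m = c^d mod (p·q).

789

m₁ = c^(d_p) mod p: c ≡ 40 (mod 43), and 40^5 mod 43 = 15.
m₂ = c^(d_q) mod q: c ≡ 24 (mod 53), and 24^49 mod 53 = 47.
h = q_inv·(m₁ − m₂) mod p = 13·(15 − 47) mod 43 = 14.
m = m₂ + h·q = 47 + 14·53 = 789.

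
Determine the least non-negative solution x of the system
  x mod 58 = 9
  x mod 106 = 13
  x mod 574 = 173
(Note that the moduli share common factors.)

gcd(58, 106) = 2 and 2 | (13 − 9), so the pair is consistent; merging gives x ≡ 1285 (mod 3074), where 3074 = lcm(58, 106).
gcd(3074, 574) = 2 and 2 | (173 − 1285), so the pair is consistent; merging gives x ≡ 520791 (mod 882238), where 882238 = lcm(3074, 574).
The solution is unique modulo lcm(58, 106, 574) = 882238.

520791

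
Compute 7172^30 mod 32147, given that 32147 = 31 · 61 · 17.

Mod 31: 7172 ≡ 11; since 30 | 30, by Fermat 11^30 ≡ 1 (mod 31).
Mod 61: 7172 ≡ 35; 35^30 ≡ 60 (mod 61).
Mod 17: 7172 ≡ 15; by Fermat, exponent reduces to 30 mod 16 = 14; 15^14 ≡ 13 (mod 17).
Combine by CRT: x ≡ 1 (mod 31), x ≡ 60 (mod 61), x ≡ 13 (mod 17) ⇒ x ≡ 32024 (mod 32147).

32024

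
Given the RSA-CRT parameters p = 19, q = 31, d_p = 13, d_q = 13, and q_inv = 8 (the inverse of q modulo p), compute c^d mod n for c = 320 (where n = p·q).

m₁ = c^(d_p) mod p: c ≡ 16 (mod 19), and 16^13 mod 19 = 5.
m₂ = c^(d_q) mod q: c ≡ 10 (mod 31), and 10^13 mod 31 = 9.
h = q_inv·(m₁ − m₂) mod p = 8·(5 − 9) mod 19 = 6.
m = m₂ + h·q = 9 + 6·31 = 195.

195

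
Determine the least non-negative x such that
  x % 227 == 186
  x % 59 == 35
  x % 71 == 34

398344

From x ≡ 186 (mod 227) write x = 186 + 227t. Substituting into x ≡ 35 (mod 59) gives 227t ≡ 26 (mod 59), and since 50⁻¹ ≡ 13 (mod 59), t ≡ 43. Hence x ≡ 186 + 227·43 = 9947 (mod 13393).
From x ≡ 9947 (mod 13393) write x = 9947 + 13393t. Substituting into x ≡ 34 (mod 71) gives 13393t ≡ 27 (mod 71), and since 45⁻¹ ≡ 30 (mod 71), t ≡ 29. Hence x ≡ 9947 + 13393·29 = 398344 (mod 950903).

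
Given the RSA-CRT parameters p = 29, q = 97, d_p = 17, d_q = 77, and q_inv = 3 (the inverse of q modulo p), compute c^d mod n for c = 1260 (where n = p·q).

m₁ = c^(d_p) mod p: c ≡ 13 (mod 29), and 13^17 mod 29 = 22.
m₂ = c^(d_q) mod q: c ≡ 96 (mod 97), and 96^77 mod 97 = 96.
h = q_inv·(m₁ − m₂) mod p = 3·(22 − 96) mod 29 = 10.
m = m₂ + h·q = 96 + 10·97 = 1066.

1066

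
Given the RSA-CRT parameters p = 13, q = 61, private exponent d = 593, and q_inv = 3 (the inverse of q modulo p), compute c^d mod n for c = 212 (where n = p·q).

387

d_p = d mod (p−1) = 593 mod 12 = 5; d_q = d mod (q−1) = 53.
m₁ = c^(d_p) mod p: c ≡ 4 (mod 13), and 4^5 mod 13 = 10.
m₂ = c^(d_q) mod q: c ≡ 29 (mod 61), and 29^53 mod 61 = 21.
h = q_inv·(m₁ − m₂) mod p = 3·(10 − 21) mod 13 = 6.
m = m₂ + h·q = 21 + 6·61 = 387.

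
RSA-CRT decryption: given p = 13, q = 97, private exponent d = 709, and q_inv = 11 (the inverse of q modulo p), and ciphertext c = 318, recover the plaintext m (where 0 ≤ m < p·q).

279

d_p = d mod (p−1) = 709 mod 12 = 1; d_q = d mod (q−1) = 37.
m₁ = c^(d_p) mod p: c ≡ 6 (mod 13), and 6^1 mod 13 = 6.
m₂ = c^(d_q) mod q: c ≡ 27 (mod 97), and 27^37 mod 97 = 85.
h = q_inv·(m₁ − m₂) mod p = 11·(6 − 85) mod 13 = 2.
m = m₂ + h·q = 85 + 2·97 = 279.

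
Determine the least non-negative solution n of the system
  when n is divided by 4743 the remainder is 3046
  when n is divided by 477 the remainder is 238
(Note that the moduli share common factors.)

244939

gcd(4743, 477) = 9 and 9 | (238 − 3046), so the pair is consistent; merging gives n ≡ 244939 (mod 251379), where 251379 = lcm(4743, 477).
The solution is unique modulo lcm(4743, 477) = 251379.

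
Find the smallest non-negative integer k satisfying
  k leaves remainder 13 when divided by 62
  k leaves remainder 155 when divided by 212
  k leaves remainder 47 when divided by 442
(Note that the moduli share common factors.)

49551

Combine the congruences pairwise.
gcd(62, 212) = 2 and 2 | (155 − 13), so the pair is consistent; merging gives k ≡ 3547 (mod 6572), where 6572 = lcm(62, 212).
gcd(6572, 442) = 2 and 2 | (47 − 3547), so the pair is consistent; merging gives k ≡ 49551 (mod 1452412), where 1452412 = lcm(6572, 442).
The solution is unique modulo lcm(62, 212, 442) = 1452412.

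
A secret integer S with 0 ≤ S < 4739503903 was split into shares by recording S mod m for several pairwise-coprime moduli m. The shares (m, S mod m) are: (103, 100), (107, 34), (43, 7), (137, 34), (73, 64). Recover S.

The moduli are pairwise coprime; N = 103·107·43·137·73 = 4739503903.
N/103 = 46014601; 46014601 ≡ 72 (mod 103); 72·93 ≡ 1, so inverse 93.
N/107 = 44294429; 44294429 ≡ 67 (mod 107); 67·8 ≡ 1, so inverse 8.
N/43 = 110221021; 110221021 ≡ 24 (mod 43); 24·9 ≡ 1, so inverse 9.
N/137 = 34594919; 34594919 ≡ 90 (mod 137); 90·102 ≡ 1, so inverse 102.
N/73 = 64924711; 64924711 ≡ 44 (mod 73); 44·5 ≡ 1, so inverse 5.
S ≡ 100·46014601·93 + 34·44294429·8 + 7·110221021·9 + 34·34594919·102 + 64·64924711·5 = 587678884923.
587678884923 mod 4739503903 = 4719904854.

4719904854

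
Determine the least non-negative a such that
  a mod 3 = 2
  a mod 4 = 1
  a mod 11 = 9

The moduli are pairwise coprime; N = 3·4·11 = 132.
N/3 = 44; 44 ≡ 2 (mod 3); 2·2 ≡ 1, so inverse 2.
N/4 = 33; 33 ≡ 1 (mod 4), inverse 1.
N/11 = 12; 12 ≡ 1 (mod 11), inverse 1.
a ≡ 2·44·2 + 1·33·1 + 9·12·1 = 317.
317 mod 132 = 53.

53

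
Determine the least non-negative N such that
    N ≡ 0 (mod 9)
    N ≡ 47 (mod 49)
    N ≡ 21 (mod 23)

The moduli are pairwise coprime; M = 9·49·23 = 10143.
M/9 = 1127; 1127 ≡ 2 (mod 9); 2·5 ≡ 1, so inverse 5.
M/49 = 207; 207 ≡ 11 (mod 49); 11·9 ≡ 1, so inverse 9.
M/23 = 441; 441 ≡ 4 (mod 23); 4·6 ≡ 1, so inverse 6.
N ≡ 0·1127·5 + 47·207·9 + 21·441·6 = 143127.
143127 mod 10143 = 1125.

1125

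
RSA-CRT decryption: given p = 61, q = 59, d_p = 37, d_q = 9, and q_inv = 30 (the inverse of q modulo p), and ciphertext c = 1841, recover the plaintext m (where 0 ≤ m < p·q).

m₁ = c^(d_p) mod p: c ≡ 11 (mod 61), and 11^37 mod 61 = 11.
m₂ = c^(d_q) mod q: c ≡ 12 (mod 59), and 12^9 mod 59 = 16.
h = q_inv·(m₁ − m₂) mod p = 30·(11 − 16) mod 61 = 33.
m = m₂ + h·q = 16 + 33·59 = 1963.

1963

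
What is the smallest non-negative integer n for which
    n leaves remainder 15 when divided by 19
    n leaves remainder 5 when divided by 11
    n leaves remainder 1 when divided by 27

The moduli are pairwise coprime; M = 19·11·27 = 5643.
M/19 = 297; 297 ≡ 12 (mod 19); 12·8 ≡ 1, so inverse 8.
M/11 = 513; 513 ≡ 7 (mod 11); 7·8 ≡ 1, so inverse 8.
M/27 = 209; 209 ≡ 20 (mod 27); 20·23 ≡ 1, so inverse 23.
n ≡ 15·297·8 + 5·513·8 + 1·209·23 = 60967.
60967 mod 5643 = 4537.

4537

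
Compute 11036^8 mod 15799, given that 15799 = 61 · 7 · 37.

12791

Mod 61: 11036 ≡ 56; 56^8 ≡ 42 (mod 61).
Mod 7: 11036 ≡ 4; by Fermat, exponent reduces to 8 mod 6 = 2; 4^2 ≡ 2 (mod 7).
Mod 37: 11036 ≡ 10; 10^8 ≡ 26 (mod 37).
Combine by CRT: x ≡ 42 (mod 61), x ≡ 2 (mod 7), x ≡ 26 (mod 37) ⇒ x ≡ 12791 (mod 15799).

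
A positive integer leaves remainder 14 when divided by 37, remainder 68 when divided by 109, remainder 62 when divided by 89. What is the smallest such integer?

The moduli are pairwise coprime; N = 37·109·89 = 358937.
N/37 = 9701; 9701 ≡ 7 (mod 37); 7·16 ≡ 1, so inverse 16.
N/109 = 3293; 3293 ≡ 23 (mod 109); 23·19 ≡ 1, so inverse 19.
N/89 = 4033; 4033 ≡ 28 (mod 89); 28·35 ≡ 1, so inverse 35.
a ≡ 14·9701·16 + 68·3293·19 + 62·4033·35 = 15179190.
15179190 mod 358937 = 103836.

103836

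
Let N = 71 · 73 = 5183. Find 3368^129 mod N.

1689

Mod 71: 3368 ≡ 31; by Fermat, exponent reduces to 129 mod 70 = 59; 31^59 ≡ 56 (mod 71).
Mod 73: 3368 ≡ 10; by Fermat, exponent reduces to 129 mod 72 = 57; 10^57 ≡ 10 (mod 73).
Combine by CRT: x ≡ 56 (mod 71), x ≡ 10 (mod 73) ⇒ x ≡ 1689 (mod 5183).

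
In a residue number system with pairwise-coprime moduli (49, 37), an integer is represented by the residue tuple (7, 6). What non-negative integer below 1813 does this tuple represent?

154

From x ≡ 7 (mod 49) write x = 7 + 49t. Substituting into x ≡ 6 (mod 37) gives 49t ≡ 36 (mod 37), and since 12⁻¹ ≡ 34 (mod 37), t ≡ 3. Hence x ≡ 7 + 49·3 = 154 (mod 1813).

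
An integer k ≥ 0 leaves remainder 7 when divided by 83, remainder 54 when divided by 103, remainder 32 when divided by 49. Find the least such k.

The moduli are pairwise coprime; N = 83·103·49 = 418901.
N/83 = 5047; 5047 ≡ 67 (mod 83); 67·57 ≡ 1, so inverse 57.
N/103 = 4067; 4067 ≡ 50 (mod 103); 50·68 ≡ 1, so inverse 68.
N/49 = 8549; 8549 ≡ 23 (mod 49); 23·32 ≡ 1, so inverse 32.
k ≡ 7·5047·57 + 54·4067·68 + 32·8549·32 = 25701953.
25701953 mod 418901 = 148992.

148992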